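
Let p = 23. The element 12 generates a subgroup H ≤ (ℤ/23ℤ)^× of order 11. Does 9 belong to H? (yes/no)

yes

⟨12⟩ has order 11; its elements mod 23 are {1, 2, 3, 4, 6, 8, 9, 12, 13, 16, 18}.
9 is in this set.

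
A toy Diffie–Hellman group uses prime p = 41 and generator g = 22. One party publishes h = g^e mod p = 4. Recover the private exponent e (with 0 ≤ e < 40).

Successive powers of 22 modulo 41:
  22^0=1  22^1=22  22^2=33  22^3=29  22^4=23  22^5=14
  22^6=21  22^7=11  22^8=37  22^9=35  22^10=32  22^11=7
  22^12=31  22^13=26  22^14=39  22^15=38  22^16=16  22^17=24
  22^18=36  22^19=13  22^20=40  22^21=19  22^22=8  22^23=12
  22^24=18  22^25=27  22^26=20  22^27=30  22^28=4
So 22^28 ≡ 4 (mod 41), giving e = 28.

28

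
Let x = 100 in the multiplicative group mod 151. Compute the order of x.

The order of 100 must divide p − 1 = 150 = 2 · 3 · 5^2.
Divisors: 1, 2, 3, 5, 6, 10, 15, 25, 30, 50, 75, 150.
Check each in increasing order: 100^1 ≡ 100;  100^2 ≡ 34;  100^3 ≡ 78;  100^5 ≡ 85;  100^6 ≡ 44;  100^10 ≡ 128;  100^15 ≡ 8;  100^25 ≡ 118;  100^30 ≡ 64;  100^50 ≡ 32;  100^75 ≡ 1.
Smallest exponent giving 1 is 75.

75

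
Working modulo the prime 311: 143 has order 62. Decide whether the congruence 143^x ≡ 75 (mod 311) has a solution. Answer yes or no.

no

75 ∈ ⟨143⟩ iff 75^62 ≡ 1 (mod 311), since |⟨143⟩| = 62.
75^62 mod 311 = 36.
Since 36 ≠ 1, 75 does not lie in the subgroup.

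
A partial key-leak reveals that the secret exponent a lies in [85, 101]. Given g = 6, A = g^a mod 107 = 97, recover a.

Compute 6^85 mod 107 = 51, then multiply by 6 repeatedly:
  6^85=51  6^86=92  6^87=17  6^88=102  6^89=77
  6^90=34  6^91=97
Found 97 at exponent 91.

91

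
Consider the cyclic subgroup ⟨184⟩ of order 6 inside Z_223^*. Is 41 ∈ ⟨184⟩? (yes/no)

no

⟨184⟩ has order 6; its elements mod 223 are {1, 39, 40, 183, 184, 222}.
41 is not in this set.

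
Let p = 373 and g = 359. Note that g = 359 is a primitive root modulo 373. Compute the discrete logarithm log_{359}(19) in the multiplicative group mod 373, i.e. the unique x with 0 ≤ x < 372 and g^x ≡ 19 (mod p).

231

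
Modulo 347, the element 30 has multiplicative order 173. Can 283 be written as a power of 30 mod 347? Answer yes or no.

no

283 ∈ ⟨30⟩ iff 283^173 ≡ 1 (mod 347), since |⟨30⟩| = 173.
283^173 mod 347 = 346.
Since 346 ≠ 1, 283 does not lie in the subgroup.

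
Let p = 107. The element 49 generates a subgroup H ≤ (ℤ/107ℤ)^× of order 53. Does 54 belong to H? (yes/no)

no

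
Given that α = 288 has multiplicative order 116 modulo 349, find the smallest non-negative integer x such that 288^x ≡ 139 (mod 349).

114

Baby-step giant-step with m = ceil(sqrt(116)) = 11.
Baby table (288^j mod 349 for j=0..10):
  0:1  1:288  2:231  3:218  4:313  5:102  6:60  7:179
  8:249  9:167  10:283
Giant step factor: 288^(-11) ≡ 28 (mod 349).
Scan 139·28^i mod 349 for i = 0, 1, …:
  i=0: 139   i=1: 53   i=2: 88   i=3: 21
  i=4: 239   i=5: 61   i=6: 312   i=7: 11
  i=8: 308   i=9: 248   i=10: 313
Match at i=10, j=4: x = 10·11 + 4 = 114.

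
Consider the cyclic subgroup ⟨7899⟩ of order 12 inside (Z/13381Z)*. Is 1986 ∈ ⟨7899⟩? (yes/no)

1986 ∈ ⟨7899⟩ iff 1986^12 ≡ 1 (mod 13381), since |⟨7899⟩| = 12.
1986^12 mod 13381 = 2676.
Since 2676 ≠ 1, 1986 does not lie in the subgroup.

no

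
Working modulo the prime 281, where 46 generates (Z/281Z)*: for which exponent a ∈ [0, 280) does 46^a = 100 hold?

180

Baby-step giant-step with m = ceil(sqrt(280)) = 17.
Baby table (46^j mod 281 for j=0..16):
  0:1  1:46  2:149  3:110  4:2  5:92  6:17  7:220
  8:4  9:184  10:34  11:159  12:8  13:87  14:68  15:37
  16:16
Giant step factor: 46^(-17) ≡ 21 (mod 281).
Scan 100·21^i mod 281 for i = 0, 1, …:
  i=0: 100   i=1: 133   i=2: 264   i=3: 205
  i=4: 90   i=5: 204   i=6: 69   i=7: 44
  i=8: 81   i=9: 15   i=10: 34
Match at i=10, j=10: a = 10·17 + 10 = 180.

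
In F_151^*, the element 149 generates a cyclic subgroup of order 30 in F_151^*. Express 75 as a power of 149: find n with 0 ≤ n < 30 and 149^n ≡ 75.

Successive powers of 149 modulo 151:
  149^0=1  149^1=149  149^2=4  149^3=143  149^4=16  149^5=119
  149^6=64  149^7=23  149^8=105  149^9=92  149^10=118  149^11=66
  149^12=19  149^13=113  149^14=76  149^15=150  149^16=2  149^17=147
  149^18=8  149^19=135  149^20=32  149^21=87  149^22=128  149^23=46
  149^24=59  149^25=33  149^26=85  149^27=132  149^28=38  149^29=75
So 149^29 ≡ 75 (mod 151), giving n = 29.

29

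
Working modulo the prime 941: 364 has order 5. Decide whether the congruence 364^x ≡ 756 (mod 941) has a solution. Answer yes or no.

yes

⟨364⟩ has order 5; its elements mod 941 are {1, 349, 364, 412, 756}.
756 is in this set.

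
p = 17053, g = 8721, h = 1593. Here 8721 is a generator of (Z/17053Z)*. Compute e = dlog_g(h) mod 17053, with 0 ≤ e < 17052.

Baby-step giant-step with m = ceil(sqrt(17052)) = 131.
Baby table (8721^j mod 17053 for j=0..130):
  0:1  1:8721  2:16514  3:6009  4:620  5:1219  6:6880  7:8026
  8:9234  9:5448  10:2350  11:13697  12:12325  13:1266  14:7495  15:16799
  16:1756  17:482  18:8484  19:13050  20:14381  21:8939  22:7756  23:7878
  24:14554  25:17008  26:16827  27:7202  28:2443  29:6206  30:13357  31:14407
  32:13996  33:10795  34:10635  35:13621  36:14596  37:8124  38:11242  39:3785
  40:11430  41:6245  42:12416  43:10439  44:9605  45:869  46:7017  47:9093
  48:3603  49:10137  50:2025  51:10170  52:16970  53:9436  54:10631  55:12843
  56:16752  57:1141  58:8762  59:15962  60:963  61:8247  62:9586  63:5700
  64:205  65:14293  66:8876  67:4029  68:7729  69:11153  70:12054  71:8242
  72:87  73:8395  74:4266  75:11193  76:2781  77:3735  78:1705  79:16142
  80:1867  81:13545  82:16867  83:14982  84:14989  85:7824  86:4051  87:12008
  88:16348  89:7828  90:4829  91:9852  92:6278  93:10308  94:9705  95:3266
  96:4276  97:13138  98:14444  99:12666  100:7905  101:11279  102:2455  103:8540
  104:6889  105:1250  106:4383  107:8370  108:7930  109:7615  110:6033  111:5288
  112:5336  113:14672  114:5853  115:4384  116:38  117:7391  118:13624  119:6653
  120:6507  121:12216  122:5645  123:15087  124:9832  125:2388  126:4035  127:8896
  128:7919  129:14002  130:11962
Giant step factor: 8721^(-131) ≡ 16553 (mod 17053).
Scan 1593·16553^i mod 17053 for i = 0, 1, …:
  i=0: 1593   i=1: 4991   i=2: 11291   i=3: 16096
  i=4: 1016   i=5: 3590   i=6: 12618   i=7: 610
  i=8: 1954   i=9: 12074     …   i=39: 10677
  i=40: 16142
Match at i=40, j=79: e = 40·131 + 79 = 5319.

5319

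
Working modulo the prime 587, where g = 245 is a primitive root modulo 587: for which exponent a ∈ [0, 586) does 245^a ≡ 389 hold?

Baby-step giant-step with m = ceil(sqrt(586)) = 25.
Baby table (245^j mod 587 for j=0..24):
  0:1  1:245  2:151  3:14  4:495  5:353  6:196  7:473
  8:246  9:396  10:165  11:509  12:261  13:549  14:82  15:132
  16:55  17:561  18:87  19:183  20:223  21:44  22:214  23:187
  24:29
Giant step factor: 245^(-25) ≡ 77 (mod 587).
Scan 389·77^i mod 587 for i = 0, 1, …:
  i=0: 389   i=1: 16   i=2: 58   i=3: 357
  i=4: 487   i=5: 518   i=6: 557   i=7: 38
  i=8: 578   i=9: 481     …   i=18: 216
  i=19: 196
Match at i=19, j=6: a = 19·25 + 6 = 481.

481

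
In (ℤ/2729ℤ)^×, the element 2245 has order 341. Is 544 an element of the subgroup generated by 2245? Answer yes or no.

544 ∈ ⟨2245⟩ iff 544^341 ≡ 1 (mod 2729), since |⟨2245⟩| = 341.
544^341 mod 2729 = 1.
Since 1 = 1, 544 lies in the subgroup.

yes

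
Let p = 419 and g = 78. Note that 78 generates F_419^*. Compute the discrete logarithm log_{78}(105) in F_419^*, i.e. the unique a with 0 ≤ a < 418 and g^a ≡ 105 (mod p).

386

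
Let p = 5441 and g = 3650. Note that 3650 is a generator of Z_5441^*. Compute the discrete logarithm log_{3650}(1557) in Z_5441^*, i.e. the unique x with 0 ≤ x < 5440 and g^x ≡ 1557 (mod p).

Baby-step giant-step with m = ceil(sqrt(5440)) = 74.
Baby table (3650^j mod 5441 for j=0..73):
  0:1  1:3650  2:2932  3:4794  4:5285  5:1905  6:5093  7:2994
  8:2572  9:2075  10:5319  11:862  12:1402  13:2760  14:2709  15:1553
  16:4369  17:4720  18:1794  19:2577  20:4002  21:3656  22:3068  23:622
  24:1403  25:969  26:200  27:906  28:4213  29:1184  30:1446  31:130
  32:1133  33:290  34:2946  35:1484  36:2805  37:3729  38:2909  39:2459
  40:3141  41:463  42:3240  43:2707  44:5135  45:3946  46:573  47:2106
  48:4208  49:4698  50:3109  51:3365  52:1913  53:1647  54:4686  55:2837
  56:827  57:4236  58:3519  59:3590  60:1572  61:2986  62:577  63:383
  64:5054  65:2110  66:2485  67:103  68:521  69:2741  70:4092  71:255
  72:339  73:2243
Giant step factor: 3650^(-74) ≡ 4359 (mod 5441).
Scan 1557·4359^i mod 5441 for i = 0, 1, …:
  i=0: 1557   i=1: 2036   i=2: 653   i=3: 784
  i=4: 508   i=5: 5326   i=6: 4728   i=7: 4285
  i=8: 4803   i=9: 4750     …   i=69: 2250
  i=70: 3068
Match at i=70, j=22: x = 70·74 + 22 = 5202.

5202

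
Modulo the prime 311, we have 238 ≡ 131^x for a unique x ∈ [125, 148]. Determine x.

Compute 131^125 mod 311 = 51, then multiply by 131 repeatedly:
  131^125=51  131^126=150  131^127=57  131^128=3  131^129=82
  131^130=168  131^131=238
Found 238 at exponent 131.

131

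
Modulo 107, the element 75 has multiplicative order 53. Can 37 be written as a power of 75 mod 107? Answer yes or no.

37 ∈ ⟨75⟩ iff 37^53 ≡ 1 (mod 107), since |⟨75⟩| = 53.
37^53 mod 107 = 1.
Since 1 = 1, 37 lies in the subgroup.

yes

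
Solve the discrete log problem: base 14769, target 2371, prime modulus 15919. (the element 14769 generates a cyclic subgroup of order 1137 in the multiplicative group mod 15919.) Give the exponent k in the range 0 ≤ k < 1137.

503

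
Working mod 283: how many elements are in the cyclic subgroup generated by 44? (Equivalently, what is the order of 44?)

3

The order of 44 must divide p − 1 = 282 = 2 · 3 · 47.
Divisors: 1, 2, 3, 6, 47, 94, 141, 282.
Check each in increasing order: 44^1 ≡ 44;  44^2 ≡ 238;  44^3 ≡ 1.
Smallest exponent giving 1 is 3.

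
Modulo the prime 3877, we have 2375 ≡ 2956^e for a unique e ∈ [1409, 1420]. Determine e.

1417

Compute 2956^1409 mod 3877 = 2527, then multiply by 2956 repeatedly:
  2956^1409=2527  2956^1410=2710  2956^1411=878  2956^1412=1655  2956^1413=3283
  2956^1414=417  2956^1415=3643  2956^1416=2279  2956^1417=2375
Found 2375 at exponent 1417.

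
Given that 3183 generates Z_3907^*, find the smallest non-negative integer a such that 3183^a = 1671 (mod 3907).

2712

Baby-step giant-step with m = ceil(sqrt(3906)) = 63.
Baby table (3183^j mod 3907 for j=0..62):
  0:1  1:3183  2:638  3:3021  4:716  5:1247  6:3596  7:2465
  8:839  9:2056  10:23  11:2883  12:2953  13:3064  14:840  15:1332
  16:661  17:1997  18:3669  19:404  20:529  21:3797  22:1500  23:146
  24:3692  25:3287  26:3482  27:2954  28:2340  29:1478  30:446  31:1377
  32:3244  33:3358  34:2869  35:1368  36:1946  37:1523  38:3029  39:2738
  40:2444  41:415  42:379  43:3001  44:3475  45:208  46:1781  47:3773
  48:3248  49:462  50:1514  51:1731  52:903  53:2604  54:1785  55:877
  56:1893  57:825  58:471  59:2812  60:3566  61:743  62:1234
Giant step factor: 3183^(-63) ≡ 3822 (mod 3907).
Scan 1671·3822^i mod 3907 for i = 0, 1, …:
  i=0: 1671   i=1: 2524   i=2: 345   i=3: 1931
  i=4: 3866   i=5: 3485   i=6: 707   i=7: 2417
  i=8: 1626   i=9: 2442     …   i=42: 562
  i=43: 3021
Match at i=43, j=3: a = 43·63 + 3 = 2712.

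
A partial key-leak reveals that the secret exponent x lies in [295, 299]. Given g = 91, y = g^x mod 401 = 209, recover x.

Compute 91^295 mod 401 = 368, then multiply by 91 repeatedly:
  91^295=368  91^296=205  91^297=209
Found 209 at exponent 297.

297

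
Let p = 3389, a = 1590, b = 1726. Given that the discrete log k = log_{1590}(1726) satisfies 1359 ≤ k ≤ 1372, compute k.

1363

Compute 1590^1359 mod 3389 = 2853, then multiply by 1590 repeatedly:
  1590^1359=2853  1590^1360=1788  1590^1361=2938  1590^1362=1378  1590^1363=1726
Found 1726 at exponent 1363.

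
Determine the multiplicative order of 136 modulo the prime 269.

67

The order of 136 must divide p − 1 = 268 = 2^2 · 67.
Divisors: 1, 2, 4, 67, 134, 268.
Check each in increasing order: 136^1 ≡ 136;  136^2 ≡ 204;  136^4 ≡ 190;  136^67 ≡ 1.
Smallest exponent giving 1 is 67.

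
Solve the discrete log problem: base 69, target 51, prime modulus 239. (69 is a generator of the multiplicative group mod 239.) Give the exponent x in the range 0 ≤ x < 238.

Baby-step giant-step with m = ceil(sqrt(238)) = 16.
Baby table (69^j mod 239 for j=0..15):
  0:1  1:69  2:220  3:123  4:122  5:53  6:72  7:188
  8:66  9:13  10:180  11:231  12:165  13:152  14:211  15:219
Giant step factor: 69^(-16) ≡ 31 (mod 239).
Scan 51·31^i mod 239 for i = 0, 1, …:
  i=0: 51   i=1: 147   i=2: 16   i=3: 18
  i=4: 80   i=5: 90   i=6: 161   i=7: 211
Match at i=7, j=14: x = 7·16 + 14 = 126.

126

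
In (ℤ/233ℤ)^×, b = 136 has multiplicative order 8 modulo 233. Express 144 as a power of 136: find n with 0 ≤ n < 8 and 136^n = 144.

Successive powers of 136 modulo 233:
  136^0=1  136^1=136  136^2=89  136^3=221  136^4=232  136^5=97
  136^6=144
So 136^6 ≡ 144 (mod 233), giving n = 6.

6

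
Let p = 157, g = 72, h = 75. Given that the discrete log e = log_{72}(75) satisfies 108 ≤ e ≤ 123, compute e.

Compute 72^108 mod 157 = 108, then multiply by 72 repeatedly:
  72^108=108  72^109=83  72^110=10  72^111=92  72^112=30
  72^113=119  72^114=90  72^115=43  72^116=113  72^117=129
  72^118=25  72^119=73  72^120=75
Found 75 at exponent 120.

120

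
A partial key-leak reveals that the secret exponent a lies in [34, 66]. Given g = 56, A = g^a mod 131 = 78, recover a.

Compute 56^34 mod 131 = 102, then multiply by 56 repeatedly:
  56^34=102  56^35=79  56^36=101  56^37=23  56^38=109
  56^39=78
Found 78 at exponent 39.

39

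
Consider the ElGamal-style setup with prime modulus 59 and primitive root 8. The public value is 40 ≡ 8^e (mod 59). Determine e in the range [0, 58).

Baby-step giant-step with m = ceil(sqrt(58)) = 8.
Baby table (8^j mod 59 for j=0..7):
  0:1  1:8  2:5  3:40  4:25  5:23  6:7  7:56
Giant step factor: 8^(-8) ≡ 27 (mod 59).
Scan 40·27^i mod 59 for i = 0, 1, …:
  i=0: 40
Match at i=0, j=3: e = 0·8 + 3 = 3.

3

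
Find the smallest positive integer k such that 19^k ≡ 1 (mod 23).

22

The order of 19 must divide p − 1 = 22 = 2 · 11.
Divisors: 1, 2, 11, 22.
Check each in increasing order: 19^1 ≡ 19;  19^2 ≡ 16;  19^11 ≡ 22;  19^22 ≡ 1.
Smallest exponent giving 1 is 22.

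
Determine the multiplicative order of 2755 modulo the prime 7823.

The order of 2755 must divide p − 1 = 7822 = 2 · 3911.
Divisors: 1, 2, 3911, 7822.
Check each in increasing order: 2755^1 ≡ 2755;  2755^2 ≡ 1715;  2755^3911 ≡ 7822;  2755^7822 ≡ 1.
Smallest exponent giving 1 is 7822.

7822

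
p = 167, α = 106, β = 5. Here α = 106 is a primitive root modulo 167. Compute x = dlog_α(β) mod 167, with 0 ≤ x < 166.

39

Baby-step giant-step with m = ceil(sqrt(166)) = 13.
Baby table (106^j mod 167 for j=0..12):
  0:1  1:106  2:47  3:139  4:38  5:20  6:116  7:105
  8:108  9:92  10:66  11:149  12:96
Giant step factor: 106^(-13) ≡ 91 (mod 167).
Scan 5·91^i mod 167 for i = 0, 1, …:
  i=0: 5   i=1: 121   i=2: 156   i=3: 1
Match at i=3, j=0: x = 3·13 + 0 = 39.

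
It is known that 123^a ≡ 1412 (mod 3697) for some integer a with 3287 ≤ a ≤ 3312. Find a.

3308

Compute 123^3287 mod 3697 = 2041, then multiply by 123 repeatedly:
  123^3287=2041  123^3288=3344  123^3289=945  123^3290=1628  123^3291=606
  123^3292=598  123^3293=3311  123^3294=583  123^3295=1466  123^3296=2862
  123^3297=811  123^3298=3631  123^3299=2973  123^3300=3373  123^3301=815
  123^3302=426  123^3303=640  123^3304=1083  123^3305=117  123^3306=3300
  123^3307=2927  123^3308=1412
Found 1412 at exponent 3308.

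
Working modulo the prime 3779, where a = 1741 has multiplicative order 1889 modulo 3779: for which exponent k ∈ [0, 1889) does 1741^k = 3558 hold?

951

Baby-step giant-step with m = ceil(sqrt(1889)) = 44.
Baby table (1741^j mod 3779 for j=0..43):
  0:1  1:1741  2:323  3:3051  4:2296  5:2933  6:924  7:2609
  8:3690  9:3769  10:1485  11:549  12:3501  13:3493  14:902  15:2097
  16:363  17:890  18:100  19:266  20:2068  21:2780  22:2860  23:2317
  24:1704  25:149  26:2437  27:2779  28:1119  29:1994  30:2432  31:1632
  32:3283  33:1855  34:2289  35:2083  36:2442  37:147  38:2734  39:2133
  40:2575  41:1181  42:345  43:3563
Giant step factor: 1741^(-44) ≡ 789 (mod 3779).
Scan 3558·789^i mod 3779 for i = 0, 1, …:
  i=0: 3558   i=1: 3244   i=2: 1133   i=3: 2093
  i=4: 3733   i=5: 1496   i=6: 1296   i=7: 2214
  i=8: 948   i=9: 3509     …   i=20: 152
  i=21: 2779
Match at i=21, j=27: k = 21·44 + 27 = 951.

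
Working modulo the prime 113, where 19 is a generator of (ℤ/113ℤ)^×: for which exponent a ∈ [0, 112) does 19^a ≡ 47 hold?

Baby-step giant-step with m = ceil(sqrt(112)) = 11.
Baby table (19^j mod 113 for j=0..10):
  0:1  1:19  2:22  3:79  4:32  5:43  6:26  7:42
  8:7  9:20  10:41
Giant step factor: 19^(-11) ≡ 47 (mod 113).
Scan 47·47^i mod 113 for i = 0, 1, …:
  i=0: 47   i=1: 62   i=2: 89   i=3: 2
  i=4: 94   i=5: 11   i=6: 65   i=7: 4
  i=8: 75   i=9: 22
Match at i=9, j=2: a = 9·11 + 2 = 101.

101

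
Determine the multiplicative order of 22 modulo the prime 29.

The order of 22 must divide p − 1 = 28 = 2^2 · 7.
Divisors: 1, 2, 4, 7, 14, 28.
Check each in increasing order: 22^1 ≡ 22;  22^2 ≡ 20;  22^4 ≡ 23;  22^7 ≡ 28;  22^14 ≡ 1.
Smallest exponent giving 1 is 14.

14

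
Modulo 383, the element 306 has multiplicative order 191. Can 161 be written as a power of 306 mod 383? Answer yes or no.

161 ∈ ⟨306⟩ iff 161^191 ≡ 1 (mod 383), since |⟨306⟩| = 191.
161^191 mod 383 = 1.
Since 1 = 1, 161 lies in the subgroup.

yes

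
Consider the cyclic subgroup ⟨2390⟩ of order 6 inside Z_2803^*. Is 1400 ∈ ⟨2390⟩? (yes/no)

1400 ∈ ⟨2390⟩ iff 1400^6 ≡ 1 (mod 2803), since |⟨2390⟩| = 6.
1400^6 mod 2803 = 2683.
Since 2683 ≠ 1, 1400 does not lie in the subgroup.

no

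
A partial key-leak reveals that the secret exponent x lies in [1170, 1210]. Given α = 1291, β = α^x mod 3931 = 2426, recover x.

1196

Compute 1291^1170 mod 3931 = 2750, then multiply by 1291 repeatedly:
  1291^1170=2750  1291^1171=557  1291^1172=3645  1291^1173=288  1291^1174=2294
  1291^1175=1511  1291^1176=925  1291^1177=3082  1291^1178=690  1291^1179=2384
  1291^1180=3702  1291^1181=3117  1291^1182=2634  1291^1183=179  1291^1184=3091
  1291^1185=516  1291^1186=1817  1291^1187=2871  1291^1188=3459  1291^1189=3884
  1291^1190=2219  1291^1191=2961  1291^1192=1719  1291^1193=2145  1291^1194=1771
  1291^1195=2450  1291^1196=2426
Found 2426 at exponent 1196.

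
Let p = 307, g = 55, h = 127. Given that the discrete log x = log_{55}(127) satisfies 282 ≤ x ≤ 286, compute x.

Compute 55^282 mod 307 = 4, then multiply by 55 repeatedly:
  55^282=4  55^283=220  55^284=127
Found 127 at exponent 284.

284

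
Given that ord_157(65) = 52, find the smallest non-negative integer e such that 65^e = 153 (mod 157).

Baby-step giant-step with m = ceil(sqrt(52)) = 8.
Baby table (65^j mod 157 for j=0..7):
  0:1  1:65  2:143  3:32  4:39  5:23  6:82  7:149
Giant step factor: 65^(-8) ≡ 16 (mod 157).
Scan 153·16^i mod 157 for i = 0, 1, …:
  i=0: 153   i=1: 93   i=2: 75   i=3: 101
  i=4: 46   i=5: 108   i=6: 1
Match at i=6, j=0: e = 6·8 + 0 = 48.

48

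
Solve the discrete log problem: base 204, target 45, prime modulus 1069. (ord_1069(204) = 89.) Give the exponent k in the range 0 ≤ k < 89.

37

Baby-step giant-step with m = ceil(sqrt(89)) = 10.
Baby table (204^j mod 1069 for j=0..9):
  0:1  1:204  2:994  3:735  4:280  5:463  6:380  7:552
  8:363  9:291
Giant step factor: 204^(-10) ≡ 62 (mod 1069).
Scan 45·62^i mod 1069 for i = 0, 1, …:
  i=0: 45   i=1: 652   i=2: 871   i=3: 552
Match at i=3, j=7: k = 3·10 + 7 = 37.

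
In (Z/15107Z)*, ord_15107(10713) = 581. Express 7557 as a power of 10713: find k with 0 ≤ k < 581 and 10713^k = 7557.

Baby-step giant-step with m = ceil(sqrt(581)) = 25.
Baby table (10713^j mod 15107 for j=0..24):
  0:1  1:10713  2:490  3:7241  4:13495  5:13052  6:10791  7:5219
  8:140  9:4227  10:8172  11:1571  12:925  13:14440  14:40  15:5524
  16:4493  17:2607  18:11055  19:8442  20:8644  21:12369  22:5600  23:2903
  24:9633
Giant step factor: 10713^(-25) ≡ 6019 (mod 15107).
Scan 7557·6019^i mod 15107 for i = 0, 1, …:
  i=0: 7557   i=1: 13513   i=2: 13766   i=3: 10766
  i=4: 6631   i=5: 14402   i=6: 1672   i=7: 2506
  i=8: 6828   i=9: 6692     …   i=22: 2412
  i=23: 1
Match at i=23, j=0: k = 23·25 + 0 = 575.

575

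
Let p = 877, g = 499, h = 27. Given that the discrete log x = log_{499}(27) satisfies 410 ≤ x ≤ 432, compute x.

Compute 499^410 mod 877 = 346, then multiply by 499 repeatedly:
  499^410=346  499^411=762  499^412=497  499^413=689  499^414=27
Found 27 at exponent 414.

414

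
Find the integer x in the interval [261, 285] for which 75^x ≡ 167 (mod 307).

282

Compute 75^261 mod 307 = 27, then multiply by 75 repeatedly:
  75^261=27  75^262=183  75^263=217  75^264=4  75^265=300
  75^266=89  75^267=228  75^268=215  75^269=161  75^270=102
  75^271=282  75^272=274  75^273=288  75^274=110  75^275=268
  75^276=145  75^277=130  75^278=233  75^279=283  75^280=42
  75^281=80  75^282=167
Found 167 at exponent 282.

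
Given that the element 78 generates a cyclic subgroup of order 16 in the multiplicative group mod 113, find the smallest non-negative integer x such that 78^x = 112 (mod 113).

8

Successive powers of 78 modulo 113:
  78^0=1  78^1=78  78^2=95  78^3=65  78^4=98  78^5=73
  78^6=44  78^7=42  78^8=112
So 78^8 ≡ 112 (mod 113), giving x = 8.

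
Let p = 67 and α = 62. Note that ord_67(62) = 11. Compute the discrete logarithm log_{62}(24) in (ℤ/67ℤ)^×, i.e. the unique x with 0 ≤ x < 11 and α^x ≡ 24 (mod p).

Successive powers of 62 modulo 67:
  62^0=1  62^1=62  62^2=25  62^3=9  62^4=22  62^5=24
So 62^5 ≡ 24 (mod 67), giving x = 5.

5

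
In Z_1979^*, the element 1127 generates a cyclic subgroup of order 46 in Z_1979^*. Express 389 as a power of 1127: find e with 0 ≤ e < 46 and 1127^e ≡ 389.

25

Successive powers of 1127 modulo 1979:
  1127^0=1  1127^1=1127  1127^2=1590  1127^3=935  1127^4=917  1127^5=421
  1127^6=1486  1127^7=488  1127^8=1793  1127^9=152  1127^10=1110  1127^11=242
  1127^12=1611  1127^13=854  1127^14=664  1127^15=266  1127^16=953  1127^17=1413
  1127^18=1335  1127^19=505  1127^20=1162  1127^21=1455  1127^22=1173  1127^23=1978
  1127^24=852  1127^25=389
So 1127^25 ≡ 389 (mod 1979), giving e = 25.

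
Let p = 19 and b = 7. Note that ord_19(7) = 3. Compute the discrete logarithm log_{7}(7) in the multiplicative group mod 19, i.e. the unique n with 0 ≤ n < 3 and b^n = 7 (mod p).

1

Successive powers of 7 modulo 19:
  7^0=1  7^1=7
So 7^1 ≡ 7 (mod 19), giving n = 1.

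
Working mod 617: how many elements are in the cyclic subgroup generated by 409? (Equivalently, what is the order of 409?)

The order of 409 must divide p − 1 = 616 = 2^3 · 7 · 11.
Divisors: 1, 2, 4, 7, 8, 11, 14, 22, 28, 44, 56, 77, 88, 154, 308, 616.
Check each in increasing order: 409^1 ≡ 409;  409^2 ≡ 74;  409^4 ≡ 540;  409^7 ≡ 544;  409^8 ≡ 376;  409^11 ≡ 68;  409^14 ≡ 393;  409^22 ≡ 305;  409^28 ≡ 199;  409^44 ≡ 475;  409^56 ≡ 113;  409^77 ≡ 478;  409^88 ≡ 420;  409^154 ≡ 194;  409^308 ≡ 616;  409^616 ≡ 1.
Smallest exponent giving 1 is 616.

616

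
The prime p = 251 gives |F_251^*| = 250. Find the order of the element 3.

125

The order of 3 must divide p − 1 = 250 = 2 · 5^3.
Divisors: 1, 2, 5, 10, 25, 50, 125, 250.
Check each in increasing order: 3^1 ≡ 3;  3^2 ≡ 9;  3^5 ≡ 243;  3^10 ≡ 64;  3^25 ≡ 113;  3^50 ≡ 219;  3^125 ≡ 1.
Smallest exponent giving 1 is 125.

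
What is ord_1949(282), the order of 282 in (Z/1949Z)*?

The order of 282 must divide p − 1 = 1948 = 2^2 · 487.
Divisors: 1, 2, 4, 487, 974, 1948.
Check each in increasing order: 282^1 ≡ 282;  282^2 ≡ 1564;  282^4 ≡ 101;  282^487 ≡ 589;  282^974 ≡ 1948;  282^1948 ≡ 1.
Smallest exponent giving 1 is 1948.

1948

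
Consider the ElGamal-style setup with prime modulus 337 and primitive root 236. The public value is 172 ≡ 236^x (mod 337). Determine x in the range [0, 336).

Baby-step giant-step with m = ceil(sqrt(336)) = 19.
Baby table (236^j mod 337 for j=0..18):
  0:1  1:236  2:91  3:245  4:193  5:53  6:39  7:105
  8:179  9:119  10:113  11:45  12:173  13:51  14:241  15:260
  16:26  17:70  18:7
Giant step factor: 236^(-19) ≡ 194 (mod 337).
Scan 172·194^i mod 337 for i = 0, 1, …:
  i=0: 172   i=1: 5   i=2: 296   i=3: 134
  i=4: 47   i=5: 19   i=6: 316   i=7: 307
  i=8: 246   i=9: 207     …   i=15: 106
  i=16: 7
Match at i=16, j=18: x = 16·19 + 18 = 322.

322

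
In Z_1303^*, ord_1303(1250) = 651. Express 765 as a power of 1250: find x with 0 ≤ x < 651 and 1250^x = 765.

Baby-step giant-step with m = ceil(sqrt(651)) = 26.
Baby table (1250^j mod 1303 for j=0..25):
  0:1  1:1250  2:203  3:968  4:816  5:1054  6:167  7:270
  8:23  9:84  10:760  11:113  12:526  13:788  14:1235  15:998
  16:529  17:629  18:541  19:1296  20:371  21:1185  22:1042  23:803
  24:440  25:134
Giant step factor: 1250^(-26) ≡ 1101 (mod 1303).
Scan 765·1101^i mod 1303 for i = 0, 1, …:
  i=0: 765   i=1: 527   i=2: 392   i=3: 299
  i=4: 843   i=5: 407   i=6: 1178   i=7: 493
  i=8: 745   i=9: 658     …   i=19: 826
  i=20: 1235
Match at i=20, j=14: x = 20·26 + 14 = 534.

534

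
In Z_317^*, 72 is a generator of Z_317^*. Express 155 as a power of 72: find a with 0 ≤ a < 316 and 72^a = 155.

271

Baby-step giant-step with m = ceil(sqrt(316)) = 18.
Baby table (72^j mod 317 for j=0..17):
  0:1  1:72  2:112  3:139  4:181  5:35  6:301  7:116
  8:110  9:312  10:274  11:74  12:256  13:46  14:142  15:80
  16:54  17:84
Giant step factor: 72^(-18) ≡ 279 (mod 317).
Scan 155·279^i mod 317 for i = 0, 1, …:
  i=0: 155   i=1: 133   i=2: 18   i=3: 267
  i=4: 315   i=5: 76   i=6: 282   i=7: 62
  i=8: 180   i=9: 134     …   i=14: 215
  i=15: 72
Match at i=15, j=1: a = 15·18 + 1 = 271.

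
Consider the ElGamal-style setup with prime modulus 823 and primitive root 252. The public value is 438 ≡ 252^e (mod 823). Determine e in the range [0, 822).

356

Baby-step giant-step with m = ceil(sqrt(822)) = 29.
Baby table (252^j mod 823 for j=0..28):
  0:1  1:252  2:133  3:596  4:406  5:260  6:503  7:14
  8:236  9:216  10:114  11:746  12:348  13:458  14:196  15:12
  16:555  17:773  18:568  19:757  20:651  21:275  22:168  23:363
  24:123  25:545  26:722  27:61  28:558
Giant step factor: 252^(-29) ≡ 619 (mod 823).
Scan 438·619^i mod 823 for i = 0, 1, …:
  i=0: 438   i=1: 355   i=2: 4   i=3: 7
  i=4: 218   i=5: 793   i=6: 359   i=7: 11
  i=8: 225   i=9: 188   i=10: 329   i=11: 370
  i=12: 236
Match at i=12, j=8: e = 12·29 + 8 = 356.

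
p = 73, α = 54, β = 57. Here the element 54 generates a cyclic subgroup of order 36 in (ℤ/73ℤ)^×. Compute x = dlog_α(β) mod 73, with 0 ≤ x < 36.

Successive powers of 54 modulo 73:
  54^0=1  54^1=54  54^2=69  54^3=3  54^4=16  54^5=61
  54^6=9  54^7=48  54^8=37  54^9=27  54^10=71  54^11=38
  54^12=8  54^13=67  54^14=41  54^15=24  54^16=55  54^17=50
  54^18=72  54^19=19  54^20=4  54^21=70  54^22=57
So 54^22 ≡ 57 (mod 73), giving x = 22.

22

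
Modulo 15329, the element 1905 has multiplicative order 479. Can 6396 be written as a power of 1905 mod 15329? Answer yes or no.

yes

6396 ∈ ⟨1905⟩ iff 6396^479 ≡ 1 (mod 15329), since |⟨1905⟩| = 479.
6396^479 mod 15329 = 1.
Since 1 = 1, 6396 lies in the subgroup.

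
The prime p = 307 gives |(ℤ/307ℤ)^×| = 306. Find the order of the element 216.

17

The order of 216 must divide p − 1 = 306 = 2 · 3^2 · 17.
Divisors: 1, 2, 3, 6, 9, 17, 18, 34, 51, 102, 153, 306.
Check each in increasing order: 216^1 ≡ 216;  216^2 ≡ 299;  216^3 ≡ 114;  216^6 ≡ 102;  216^9 ≡ 269;  216^17 ≡ 1.
Smallest exponent giving 1 is 17.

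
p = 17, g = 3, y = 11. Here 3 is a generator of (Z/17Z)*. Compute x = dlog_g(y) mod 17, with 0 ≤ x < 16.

7

Successive powers of 3 modulo 17:
  3^0=1  3^1=3  3^2=9  3^3=10  3^4=13  3^5=5
  3^6=15  3^7=11
So 3^7 ≡ 11 (mod 17), giving x = 7.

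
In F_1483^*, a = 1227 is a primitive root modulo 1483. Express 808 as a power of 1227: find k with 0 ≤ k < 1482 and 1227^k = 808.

332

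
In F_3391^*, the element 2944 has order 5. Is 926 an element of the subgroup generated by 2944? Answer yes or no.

yes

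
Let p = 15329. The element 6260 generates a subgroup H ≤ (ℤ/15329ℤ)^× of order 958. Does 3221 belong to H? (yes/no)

3221 ∈ ⟨6260⟩ iff 3221^958 ≡ 1 (mod 15329), since |⟨6260⟩| = 958.
3221^958 mod 15329 = 1159.
Since 1159 ≠ 1, 3221 does not lie in the subgroup.

no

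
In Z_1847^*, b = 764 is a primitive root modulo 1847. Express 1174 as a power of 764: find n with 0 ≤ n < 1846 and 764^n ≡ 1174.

1526

Baby-step giant-step with m = ceil(sqrt(1846)) = 43.
Baby table (764^j mod 1847 for j=0..42):
  0:1  1:764  2:44  3:370  4:89  5:1504  6:222  7:1531
  8:533  9:872  10:1288  11:1428  12:1262  13:34  14:118  15:1496
  16:1498  17:1179  18:1267  19:160  20:338  21:1499  22:96  23:1311
  24:530  25:427  26:1156  27:318  28:995  29:1063  30:1299  31:597
  32:1746  33:410  34:1097  35:1417  36:246  37:1397  38:1589  39:517
  40:1577  41:584  42:1049
Giant step factor: 764^(-43) ≡ 57 (mod 1847).
Scan 1174·57^i mod 1847 for i = 0, 1, …:
  i=0: 1174   i=1: 426   i=2: 271   i=3: 671
  i=4: 1307   i=5: 619   i=6: 190   i=7: 1595
  i=8: 412   i=9: 1320     …   i=34: 966
  i=35: 1499
Match at i=35, j=21: n = 35·43 + 21 = 1526.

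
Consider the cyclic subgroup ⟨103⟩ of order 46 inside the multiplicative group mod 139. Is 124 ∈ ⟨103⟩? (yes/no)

no

124 ∈ ⟨103⟩ iff 124^46 ≡ 1 (mod 139), since |⟨103⟩| = 46.
124^46 mod 139 = 96.
Since 96 ≠ 1, 124 does not lie in the subgroup.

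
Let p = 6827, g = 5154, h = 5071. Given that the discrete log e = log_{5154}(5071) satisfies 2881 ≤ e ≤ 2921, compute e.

Compute 5154^2881 mod 6827 = 268, then multiply by 5154 repeatedly:
  5154^2881=268  5154^2882=2218  5154^2883=3174  5154^2884=1304  5154^2885=3048
  5154^2886=465  5154^2887=333  5154^2888=2705  5154^2889=836  5154^2890=907
  5154^2891=5010  5154^2892=1826  5154^2893=3598  5154^2894=1960  5154^2895=4707
  5154^2896=3547  5154^2897=5359  5154^2898=5071
Found 5071 at exponent 2898.

2898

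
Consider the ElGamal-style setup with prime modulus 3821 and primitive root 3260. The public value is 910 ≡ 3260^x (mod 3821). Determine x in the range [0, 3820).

3294

Baby-step giant-step with m = ceil(sqrt(3820)) = 62.
Baby table (3260^j mod 3821 for j=0..61):
  0:1  1:3260  2:1399  3:2287  4:849  5:1336  6:3241  7:595
  8:2453  9:3248  10:489  11:783  12:152  13:2611  14:2493  15:3734
  16:2955  17:559  18:3544  19:2557  20:2219  21:787  22:1729  23:565
  24:178  25:3309  26:657  27:2060  28:2103  29:906  30:3748  31:2743
  32:1040  33:1173  34:2980  35:1818  36:309  37:2417  38:518  39:3619
  40:2513  41:156  42:367  43:447  44:1419  45:2530  46:2082  47:1224
  48:1116  49:568  50:2316  51:3685  52:3697  53:786  54:2290  55:2987
  56:1712  57:2460  58:3142  59:2640  60:1508  61:2274
Giant step factor: 3260^(-62) ≡ 3202 (mod 3821).
Scan 910·3202^i mod 3821 for i = 0, 1, …:
  i=0: 910   i=1: 2218   i=2: 2618   i=3: 3383
  i=4: 3652   i=5: 1444   i=6: 278   i=7: 3684
  i=8: 741   i=9: 3662     …   i=52: 3780
  i=53: 2453
Match at i=53, j=8: x = 53·62 + 8 = 3294.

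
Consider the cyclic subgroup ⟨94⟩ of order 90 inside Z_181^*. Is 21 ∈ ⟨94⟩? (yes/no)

21 ∈ ⟨94⟩ iff 21^90 ≡ 1 (mod 181), since |⟨94⟩| = 90.
21^90 mod 181 = 180.
Since 180 ≠ 1, 21 does not lie in the subgroup.

no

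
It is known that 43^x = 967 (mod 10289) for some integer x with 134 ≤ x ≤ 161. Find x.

135

Compute 43^134 mod 10289 = 2176, then multiply by 43 repeatedly:
  43^134=2176  43^135=967
Found 967 at exponent 135.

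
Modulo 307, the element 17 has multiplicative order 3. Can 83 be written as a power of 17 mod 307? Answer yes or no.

no

⟨17⟩ has order 3; its elements mod 307 are {1, 17, 289}.
83 is not in this set.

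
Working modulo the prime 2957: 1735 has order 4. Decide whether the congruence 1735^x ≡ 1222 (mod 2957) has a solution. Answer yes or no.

yes

⟨1735⟩ has order 4; its elements mod 2957 are {1, 1222, 1735, 2956}.
1222 is in this set.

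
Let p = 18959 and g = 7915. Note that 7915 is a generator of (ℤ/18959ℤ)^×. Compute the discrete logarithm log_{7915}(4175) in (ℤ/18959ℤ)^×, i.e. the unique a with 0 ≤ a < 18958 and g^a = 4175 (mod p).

6955

Baby-step giant-step with m = ceil(sqrt(18958)) = 138.
Baby table (7915^j mod 18959 for j=0..137):
  0:1  1:7915  2:6689  3:9907  4:18440  5:6218  6:16865  7:15115
  8:3935  9:14847  10:6123  11:4341  12:5307  13:10720  14:7275  15:3142
  16:13681  17:10266  18:16075  19:18735  20:9186  21:18384  22:17994  23:2502
  24:10134  25:14040  26:7901  27:9633  28:11056  29:12455  30:13484  31:5649
  32:6513  33:874  34:16634  35:6814  36:13414  37:1410  38:12258  39:8867
  40:15046  41:7611  42:8322  43:5064  44:2234  45:12322  46:3534  47:7085
  48:16012  49:13024  50:4877  51:931  52:12773  53:8907  54:9343  55:9745
  56:6463  57:3263  58:4487  59:4398  60:1446  61:12813  62:3204  63:11477
  64:7886  65:4662  66:5516  67:15522  68:2310  69:7174  70:5  71:1657
  72:14486  73:11617  74:16364  75:12131  76:8489  77:18698  78:716  79:17358
  80:11656  81:2746  82:7576  83:15682  84:17416  85:15710  86:11528  87:13412
  88:4539  89:17839  90:8012  91:16084  92:14134  93:12510  94:12752  95:13323
  96:1587  97:10247  98:17362  99:5398  100:10543  101:9286  102:13606  103:4370
  104:7334  105:15111  106:10193  107:7050  108:4413  109:6417  110:18353  111:137
  112:3692  113:6361  114:11170  115:4733  116:17670  117:16466  118:4224  119:8243
  120:5426  121:4655  122:6988  123:6617  124:8797  125:10807  126:13356  127:16315
  128:3476  129:3031  130:7230  131:7188  132:16020  133:508  134:1512  135:4351
  136:8621  137:1774
Giant step factor: 7915^(-138) ≡ 3301 (mod 18959).
Scan 4175·3301^i mod 18959 for i = 0, 1, …:
  i=0: 4175   i=1: 17441   i=2: 13217   i=3: 4658
  i=4: 309   i=5: 15182   i=6: 7145   i=7: 649
  i=8: 18941   i=9: 16418     …   i=49: 14126
  i=50: 9745
Match at i=50, j=55: a = 50·138 + 55 = 6955.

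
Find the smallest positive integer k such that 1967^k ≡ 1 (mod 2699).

The order of 1967 must divide p − 1 = 2698 = 2 · 19 · 71.
Divisors: 1, 2, 19, 38, 71, 142, 1349, 2698.
Check each in increasing order: 1967^1 ≡ 1967;  1967^2 ≡ 1422;  1967^19 ≡ 849;  1967^38 ≡ 168;  1967^71 ≡ 2637;  1967^142 ≡ 1145;  1967^1349 ≡ 2698;  1967^2698 ≡ 1.
Smallest exponent giving 1 is 2698.

2698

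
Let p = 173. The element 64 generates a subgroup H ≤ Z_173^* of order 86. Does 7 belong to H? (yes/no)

7 ∈ ⟨64⟩ iff 7^86 ≡ 1 (mod 173), since |⟨64⟩| = 86.
7^86 mod 173 = 172.
Since 172 ≠ 1, 7 does not lie in the subgroup.

no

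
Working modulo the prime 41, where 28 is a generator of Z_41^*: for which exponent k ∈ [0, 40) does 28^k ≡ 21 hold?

34

Successive powers of 28 modulo 41:
  28^0=1  28^1=28  28^2=5  28^3=17  28^4=25  28^5=3
  28^6=2  28^7=15  28^8=10  28^9=34  28^10=9  28^11=6
  28^12=4  28^13=30  28^14=20  28^15=27  28^16=18  28^17=12
  28^18=8  28^19=19  28^20=40  28^21=13  28^22=36  28^23=24
  28^24=16  28^25=38  28^26=39  28^27=26  28^28=31  28^29=7
  28^30=32  28^31=35  28^32=37  28^33=11  28^34=21
So 28^34 ≡ 21 (mod 41), giving k = 34.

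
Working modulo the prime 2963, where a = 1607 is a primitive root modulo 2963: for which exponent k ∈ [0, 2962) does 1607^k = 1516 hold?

2625

Baby-step giant-step with m = ceil(sqrt(2962)) = 55.
Baby table (1607^j mod 2963 for j=0..54):
  0:1  1:1607  2:1676  3:2928  4:52  5:600  6:1225  7:1143
  8:2704  9:1570  10:1477  11:176  12:1347  13:1639  14:2729  15:263
  16:1895  17:2264  18:2647  19:1824  20:761  21:2171  22:1346  23:32
  24:1053  25:298  26:1843  27:1664  28:1422  29:681  30:1020  31:601
  32:2832  33:2819  34:2669  35:1622  36:2077  37:1401  38:2490  39:1380
  40:1336  41:1740  42:2071  43:648  44:1323  45:1590  46:1024  47:1103
  48:647  49:2679  50:2877  51:1059  52:1051  53:47  54:1454
Giant step factor: 1607^(-55) ≡ 1150 (mod 2963).
Scan 1516·1150^i mod 2963 for i = 0, 1, …:
  i=0: 1516   i=1: 1156   i=2: 1976   i=3: 2742
  i=4: 668   i=5: 783   i=6: 2661   i=7: 2334
  i=8: 2585   i=9: 861     …   i=46: 2521
  i=47: 1336
Match at i=47, j=40: k = 47·55 + 40 = 2625.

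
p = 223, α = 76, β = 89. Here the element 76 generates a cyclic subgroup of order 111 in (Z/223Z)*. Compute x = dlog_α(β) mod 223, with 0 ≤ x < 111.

28

Baby-step giant-step with m = ceil(sqrt(111)) = 11.
Baby table (76^j mod 223 for j=0..10):
  0:1  1:76  2:201  3:112  4:38  5:212  6:56  7:19
  8:106  9:28  10:121
Giant step factor: 76^(-11) ≡ 101 (mod 223).
Scan 89·101^i mod 223 for i = 0, 1, …:
  i=0: 89   i=1: 69   i=2: 56
Match at i=2, j=6: x = 2·11 + 6 = 28.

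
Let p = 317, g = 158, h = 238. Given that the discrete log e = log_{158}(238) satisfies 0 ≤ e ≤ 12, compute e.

2

Compute 158^0 mod 317 = 1, then multiply by 158 repeatedly:
  158^0=1  158^1=158  158^2=238
Found 238 at exponent 2.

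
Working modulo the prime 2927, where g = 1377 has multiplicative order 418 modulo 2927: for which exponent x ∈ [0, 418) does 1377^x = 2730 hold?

Baby-step giant-step with m = ceil(sqrt(418)) = 21.
Baby table (1377^j mod 2927 for j=0..20):
  0:1  1:1377  2:2360  3:750  4:2446  5:2092  6:516  7:2198
  8:128  9:636  10:599  11:2336  12:2826  13:1419  14:1654  15:352
  16:1749  17:2379  18:570  19:454  20:1707
Giant step factor: 1377^(-21) ≡ 1093 (mod 2927).
Scan 2730·1093^i mod 2927 for i = 0, 1, …:
  i=0: 2730   i=1: 1277   i=2: 2509   i=3: 2665
  i=4: 480   i=5: 707   i=6: 23   i=7: 1723
  i=8: 1178   i=9: 2601     …   i=17: 3
  i=18: 352
Match at i=18, j=15: x = 18·21 + 15 = 393.

393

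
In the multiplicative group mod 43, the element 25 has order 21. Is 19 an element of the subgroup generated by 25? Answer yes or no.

⟨25⟩ has order 21; its elements mod 43 are {1, 4, 6, 9, 10, 11, 13, 14, 15, 16, 17, 21, 23, 24, 25, 31, 35, 36, 38, 40, 41}.
19 is not in this set.

no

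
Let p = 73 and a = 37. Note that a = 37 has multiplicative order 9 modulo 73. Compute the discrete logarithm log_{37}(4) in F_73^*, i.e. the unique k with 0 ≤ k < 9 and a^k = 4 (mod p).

Successive powers of 37 modulo 73:
  37^0=1  37^1=37  37^2=55  37^3=64  37^4=32  37^5=16
  37^6=8  37^7=4
So 37^7 ≡ 4 (mod 73), giving k = 7.

7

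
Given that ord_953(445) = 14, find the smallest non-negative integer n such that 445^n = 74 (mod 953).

3

Successive powers of 445 modulo 953:
  445^0=1  445^1=445  445^2=754  445^3=74
So 445^3 ≡ 74 (mod 953), giving n = 3.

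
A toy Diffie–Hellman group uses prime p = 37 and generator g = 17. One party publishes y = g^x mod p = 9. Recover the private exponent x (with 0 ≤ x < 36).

Successive powers of 17 modulo 37:
  17^0=1  17^1=17  17^2=30  17^3=29  17^4=12  17^5=19
  17^6=27  17^7=15  17^8=33  17^9=6  17^10=28  17^11=32
  17^12=26  17^13=35  17^14=3  17^15=14  17^16=16  17^17=13
  17^18=36  17^19=20  17^20=7  17^21=8  17^22=25  17^23=18
  17^24=10  17^25=22  17^26=4  17^27=31  17^28=9
So 17^28 ≡ 9 (mod 37), giving x = 28.

28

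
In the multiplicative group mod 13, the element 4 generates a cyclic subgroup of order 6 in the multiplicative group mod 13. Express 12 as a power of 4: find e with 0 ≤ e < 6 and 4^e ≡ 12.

3

Successive powers of 4 modulo 13:
  4^0=1  4^1=4  4^2=3  4^3=12
So 4^3 ≡ 12 (mod 13), giving e = 3.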